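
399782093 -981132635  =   - 581350542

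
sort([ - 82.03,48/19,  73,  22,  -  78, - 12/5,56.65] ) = [ - 82.03, -78, - 12/5, 48/19, 22,56.65,73] 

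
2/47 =2/47 =0.04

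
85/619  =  85/619 = 0.14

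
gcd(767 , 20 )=1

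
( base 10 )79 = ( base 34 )2b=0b1001111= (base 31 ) 2H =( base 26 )31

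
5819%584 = 563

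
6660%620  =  460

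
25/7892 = 25/7892=0.00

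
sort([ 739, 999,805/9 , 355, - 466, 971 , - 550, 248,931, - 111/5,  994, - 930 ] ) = [-930,  -  550, - 466, - 111/5 , 805/9,248, 355, 739, 931,971,994,999]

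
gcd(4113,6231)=3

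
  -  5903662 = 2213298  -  8116960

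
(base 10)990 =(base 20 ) 29A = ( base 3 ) 1100200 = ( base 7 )2613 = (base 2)1111011110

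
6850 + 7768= 14618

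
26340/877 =26340/877  =  30.03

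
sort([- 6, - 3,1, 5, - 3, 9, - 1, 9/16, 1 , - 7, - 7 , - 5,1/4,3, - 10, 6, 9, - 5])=[ - 10, - 7, - 7, - 6 ,  -  5, - 5, -3, - 3, - 1, 1/4, 9/16, 1,1 , 3, 5, 6 , 9,9 ]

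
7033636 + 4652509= 11686145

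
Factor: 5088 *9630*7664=375516380160 =2^10*3^3*5^1*53^1*107^1*479^1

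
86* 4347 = 373842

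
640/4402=320/2201 = 0.15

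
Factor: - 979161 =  - 3^1*71^1*4597^1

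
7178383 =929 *7727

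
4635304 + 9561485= 14196789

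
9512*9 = 85608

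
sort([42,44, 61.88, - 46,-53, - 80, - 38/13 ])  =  [ - 80, - 53,- 46,-38/13, 42,44,61.88 ]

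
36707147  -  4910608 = 31796539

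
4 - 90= -86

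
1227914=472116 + 755798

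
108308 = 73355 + 34953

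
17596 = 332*53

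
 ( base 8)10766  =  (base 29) 5dg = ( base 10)4598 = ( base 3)20022022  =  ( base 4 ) 1013312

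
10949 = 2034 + 8915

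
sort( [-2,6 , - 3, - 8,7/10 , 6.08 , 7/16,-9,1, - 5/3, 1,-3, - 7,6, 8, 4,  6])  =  [ - 9, - 8, - 7,-3, - 3, - 2,- 5/3,7/16, 7/10, 1, 1,4,6, 6,6,6.08,8]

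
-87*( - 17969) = 1563303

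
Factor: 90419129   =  29^1*3117901^1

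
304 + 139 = 443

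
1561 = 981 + 580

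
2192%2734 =2192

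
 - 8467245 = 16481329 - 24948574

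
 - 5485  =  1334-6819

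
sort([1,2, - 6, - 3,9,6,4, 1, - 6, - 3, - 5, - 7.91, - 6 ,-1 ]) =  [ - 7.91, - 6, - 6, - 6, - 5 , - 3, - 3, - 1,1,1, 2,4,6, 9 ] 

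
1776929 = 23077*77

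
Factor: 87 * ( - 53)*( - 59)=272049 = 3^1*29^1*53^1  *  59^1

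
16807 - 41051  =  -24244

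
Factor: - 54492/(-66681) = 76/93 = 2^2*3^(-1 )*19^1*31^ ( - 1) 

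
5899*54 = 318546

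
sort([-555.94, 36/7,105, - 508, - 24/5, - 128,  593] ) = [ - 555.94, - 508, - 128, - 24/5,36/7, 105, 593 ] 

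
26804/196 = 136  +  37/49=136.76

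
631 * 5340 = 3369540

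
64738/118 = 32369/59 = 548.63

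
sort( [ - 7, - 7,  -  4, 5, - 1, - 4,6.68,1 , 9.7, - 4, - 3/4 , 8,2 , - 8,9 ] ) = [  -  8, - 7, - 7, - 4, - 4 , - 4, - 1 ,-3/4 , 1,2 , 5 , 6.68,8, 9, 9.7 ] 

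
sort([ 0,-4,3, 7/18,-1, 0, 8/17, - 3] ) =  [ - 4,-3,-1, 0,0, 7/18,  8/17,3 ] 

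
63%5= 3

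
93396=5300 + 88096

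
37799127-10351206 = 27447921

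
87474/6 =14579 = 14579.00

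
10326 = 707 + 9619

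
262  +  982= 1244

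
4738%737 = 316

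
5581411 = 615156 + 4966255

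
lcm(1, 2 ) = 2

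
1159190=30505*38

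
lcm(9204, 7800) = 460200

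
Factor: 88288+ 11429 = 3^1*43^1*773^1 = 99717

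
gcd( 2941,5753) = 1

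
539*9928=5351192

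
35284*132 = 4657488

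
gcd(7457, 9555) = 1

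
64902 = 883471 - 818569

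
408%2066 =408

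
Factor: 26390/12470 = 7^1*13^1*43^( - 1)= 91/43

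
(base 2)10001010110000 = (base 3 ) 110011220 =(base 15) 2970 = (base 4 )2022300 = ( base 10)8880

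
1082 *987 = 1067934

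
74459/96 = 775 + 59/96 = 775.61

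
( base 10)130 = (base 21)64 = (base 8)202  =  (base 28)4i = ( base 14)94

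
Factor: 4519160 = 2^3*5^1*112979^1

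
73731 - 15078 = 58653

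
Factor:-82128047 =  - 1439^1*57073^1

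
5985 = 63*95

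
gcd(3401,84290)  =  1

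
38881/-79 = -493+66/79= -492.16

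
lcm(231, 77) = 231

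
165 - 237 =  - 72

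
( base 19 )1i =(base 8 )45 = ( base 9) 41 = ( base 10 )37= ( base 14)29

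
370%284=86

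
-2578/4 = -645 + 1/2 = - 644.50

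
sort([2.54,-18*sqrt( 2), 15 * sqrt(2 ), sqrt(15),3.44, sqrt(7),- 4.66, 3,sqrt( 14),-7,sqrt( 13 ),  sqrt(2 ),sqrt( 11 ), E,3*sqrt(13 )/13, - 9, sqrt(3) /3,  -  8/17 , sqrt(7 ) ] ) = [ - 18*sqrt( 2),-9, -7, - 4.66,  -  8/17,sqrt(3 ) /3,3 * sqrt( 13 )/13, sqrt(2),2.54, sqrt( 7 ),sqrt( 7), E, 3, sqrt( 11 ),3.44,  sqrt(13),sqrt(14 ), sqrt(15 ), 15 * sqrt( 2 ) ] 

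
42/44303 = 6/6329=0.00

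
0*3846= 0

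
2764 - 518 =2246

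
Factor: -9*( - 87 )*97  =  3^3 * 29^1*97^1  =  75951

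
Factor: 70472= 2^3* 23^1*383^1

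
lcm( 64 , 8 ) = 64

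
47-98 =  - 51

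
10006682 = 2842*3521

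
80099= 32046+48053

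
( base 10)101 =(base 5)401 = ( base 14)73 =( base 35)2V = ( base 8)145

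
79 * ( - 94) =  - 7426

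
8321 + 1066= 9387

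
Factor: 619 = 619^1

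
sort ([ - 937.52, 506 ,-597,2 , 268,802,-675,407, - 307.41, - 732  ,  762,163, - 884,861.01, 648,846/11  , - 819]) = [-937.52,-884, - 819, - 732,-675, - 597, - 307.41,2,846/11,163,268, 407,506, 648,762,  802,861.01]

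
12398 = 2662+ 9736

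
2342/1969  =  2342/1969  =  1.19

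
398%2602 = 398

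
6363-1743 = 4620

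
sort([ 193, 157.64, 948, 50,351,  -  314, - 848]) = [-848 ,- 314, 50,157.64,193, 351,948]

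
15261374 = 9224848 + 6036526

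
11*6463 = 71093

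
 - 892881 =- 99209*9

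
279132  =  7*39876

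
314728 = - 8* (-39341)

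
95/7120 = 19/1424 = 0.01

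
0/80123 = 0 = 0.00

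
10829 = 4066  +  6763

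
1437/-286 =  - 1437/286  =  - 5.02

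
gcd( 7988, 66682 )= 2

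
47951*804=38552604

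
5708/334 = 17 + 15/167 = 17.09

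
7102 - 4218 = 2884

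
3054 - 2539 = 515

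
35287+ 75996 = 111283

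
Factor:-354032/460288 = - 2^( - 5 )*7^1*31^( - 1)*109^1 = -763/992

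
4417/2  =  2208+1/2= 2208.50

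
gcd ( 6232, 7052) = 164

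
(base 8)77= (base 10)63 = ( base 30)23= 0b111111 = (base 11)58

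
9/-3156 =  -1 + 1049/1052 = -0.00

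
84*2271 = 190764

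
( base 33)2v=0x61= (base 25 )3M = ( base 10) 97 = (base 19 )52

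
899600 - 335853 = 563747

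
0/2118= 0 = 0.00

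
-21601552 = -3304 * 6538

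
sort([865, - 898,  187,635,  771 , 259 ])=[ - 898,187, 259,635 , 771, 865 ]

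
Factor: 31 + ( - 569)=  - 538 = - 2^1*269^1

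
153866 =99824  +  54042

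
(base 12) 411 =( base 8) 1115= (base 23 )12E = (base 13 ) 364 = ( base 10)589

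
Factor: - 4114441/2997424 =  - 2^( - 4)*523^1*7867^1*187339^( - 1)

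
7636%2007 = 1615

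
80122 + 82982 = 163104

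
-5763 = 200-5963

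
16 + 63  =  79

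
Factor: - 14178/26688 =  - 2^( - 5)*17^1=- 17/32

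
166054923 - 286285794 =- 120230871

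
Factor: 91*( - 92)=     -  8372 = - 2^2*7^1*13^1*23^1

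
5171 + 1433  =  6604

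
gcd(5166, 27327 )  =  3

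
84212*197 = 16589764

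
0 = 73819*0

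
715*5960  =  4261400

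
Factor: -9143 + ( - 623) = -9766 = - 2^1*19^1*257^1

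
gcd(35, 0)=35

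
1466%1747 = 1466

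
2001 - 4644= - 2643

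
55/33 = 1 + 2/3 = 1.67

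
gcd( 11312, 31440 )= 16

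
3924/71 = 55 + 19/71  =  55.27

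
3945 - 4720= - 775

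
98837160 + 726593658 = 825430818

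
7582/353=7582/353 = 21.48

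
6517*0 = 0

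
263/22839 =263/22839 = 0.01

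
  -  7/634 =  - 1+627/634= - 0.01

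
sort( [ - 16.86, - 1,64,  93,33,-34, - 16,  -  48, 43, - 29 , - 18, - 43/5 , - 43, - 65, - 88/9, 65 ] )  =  [ -65,  -  48, - 43,-34,  -  29, - 18,  -  16.86, - 16, - 88/9, - 43/5, - 1,  33, 43, 64,65,  93]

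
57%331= 57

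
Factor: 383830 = 2^1*5^1*131^1 * 293^1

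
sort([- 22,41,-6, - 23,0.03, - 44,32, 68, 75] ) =[ - 44,  -  23, - 22, -6,  0.03,32,41,68,75]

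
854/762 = 1 + 46/381 = 1.12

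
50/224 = 25/112 = 0.22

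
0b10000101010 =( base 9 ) 1414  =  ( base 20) 2d6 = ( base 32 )11a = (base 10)1066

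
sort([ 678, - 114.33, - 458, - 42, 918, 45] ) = [  -  458, - 114.33,-42,45,678,918 ]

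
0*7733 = 0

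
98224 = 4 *24556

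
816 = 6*136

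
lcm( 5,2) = 10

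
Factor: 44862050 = 2^1*5^2*897241^1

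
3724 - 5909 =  - 2185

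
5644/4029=1 + 95/237  =  1.40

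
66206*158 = 10460548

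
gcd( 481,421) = 1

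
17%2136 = 17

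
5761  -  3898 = 1863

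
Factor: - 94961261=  - 94961261^1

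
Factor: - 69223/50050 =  - 899/650 = -2^ ( - 1) * 5^(-2)*13^( - 1 ) * 29^1 * 31^1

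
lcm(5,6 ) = 30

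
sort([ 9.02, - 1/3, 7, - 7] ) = [ - 7, - 1/3, 7,9.02] 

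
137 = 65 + 72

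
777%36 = 21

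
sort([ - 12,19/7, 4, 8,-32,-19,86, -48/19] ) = [-32, - 19, - 12 , - 48/19, 19/7, 4, 8, 86 ]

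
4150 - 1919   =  2231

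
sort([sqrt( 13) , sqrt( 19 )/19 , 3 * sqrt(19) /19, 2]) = [sqrt(19)/19, 3*sqrt(19)/19, 2,sqrt(13)] 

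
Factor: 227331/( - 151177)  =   - 3^2*67^1*401^( - 1) = - 603/401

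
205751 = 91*2261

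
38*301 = 11438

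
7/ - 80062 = - 7/80062 = - 0.00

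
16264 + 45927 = 62191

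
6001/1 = 6001 = 6001.00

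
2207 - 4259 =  - 2052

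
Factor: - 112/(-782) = 2^3*7^1*17^(-1)*23^( - 1 ) = 56/391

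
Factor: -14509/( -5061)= 3^( - 1)*7^( - 1 )*11^1*241^( - 1)*1319^1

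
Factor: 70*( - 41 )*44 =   -  126280  =  - 2^3*5^1  *7^1*11^1*41^1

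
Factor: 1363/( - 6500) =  - 2^(-2) * 5^( - 3 )*13^( - 1)*29^1  *  47^1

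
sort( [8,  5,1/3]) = [1/3 , 5,8] 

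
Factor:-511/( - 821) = 7^1*73^1*821^(-1)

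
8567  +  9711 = 18278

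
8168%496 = 232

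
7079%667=409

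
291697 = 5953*49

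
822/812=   411/406 = 1.01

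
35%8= 3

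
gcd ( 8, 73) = 1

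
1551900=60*25865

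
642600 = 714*900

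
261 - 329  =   - 68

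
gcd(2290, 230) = 10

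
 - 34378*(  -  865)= 29736970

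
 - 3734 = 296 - 4030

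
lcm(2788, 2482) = 203524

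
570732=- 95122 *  ( - 6)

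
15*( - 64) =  - 960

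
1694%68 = 62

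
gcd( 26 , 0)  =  26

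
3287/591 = 3287/591  =  5.56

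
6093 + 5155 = 11248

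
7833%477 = 201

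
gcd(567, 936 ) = 9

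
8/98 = 4/49 = 0.08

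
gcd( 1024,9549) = 1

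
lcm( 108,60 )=540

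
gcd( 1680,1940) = 20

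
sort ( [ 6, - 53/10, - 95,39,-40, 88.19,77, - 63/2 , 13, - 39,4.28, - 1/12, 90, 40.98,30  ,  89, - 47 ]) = [ - 95, -47, - 40, - 39,-63/2, - 53/10, - 1/12,  4.28,6,13,30,39, 40.98, 77, 88.19,89,90] 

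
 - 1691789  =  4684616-6376405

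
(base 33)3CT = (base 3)12001202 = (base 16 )E6C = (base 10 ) 3692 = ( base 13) 18b0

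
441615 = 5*88323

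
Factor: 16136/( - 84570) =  - 2^2*3^(-1)*5^( - 1)*2017^1* 2819^( - 1)  =  - 8068/42285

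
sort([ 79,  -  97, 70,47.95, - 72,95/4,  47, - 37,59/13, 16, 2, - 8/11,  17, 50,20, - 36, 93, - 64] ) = [ - 97, - 72,-64, - 37, -36, - 8/11,  2,59/13,16,17 , 20, 95/4,  47, 47.95, 50, 70,  79, 93 ]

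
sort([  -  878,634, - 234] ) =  [ - 878 , - 234,634 ] 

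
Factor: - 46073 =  - 46073^1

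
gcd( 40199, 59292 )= 61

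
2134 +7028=9162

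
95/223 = 95/223 = 0.43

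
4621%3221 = 1400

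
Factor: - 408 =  - 2^3*3^1*17^1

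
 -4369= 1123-5492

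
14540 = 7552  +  6988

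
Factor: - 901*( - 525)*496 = 234620400 = 2^4 * 3^1*5^2*7^1*17^1*31^1* 53^1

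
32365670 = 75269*430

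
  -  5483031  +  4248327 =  -1234704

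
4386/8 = 2193/4 = 548.25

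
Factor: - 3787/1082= -7/2=- 2^( - 1)*7^1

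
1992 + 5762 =7754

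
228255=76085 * 3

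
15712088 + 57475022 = 73187110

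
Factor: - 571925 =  - 5^2*22877^1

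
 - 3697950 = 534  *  ( -6925) 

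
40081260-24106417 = 15974843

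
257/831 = 257/831 = 0.31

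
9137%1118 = 193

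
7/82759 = 7/82759= 0.00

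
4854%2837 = 2017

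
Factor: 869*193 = 11^1*79^1 * 193^1 = 167717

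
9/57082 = 9/57082 = 0.00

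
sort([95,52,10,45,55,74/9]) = [74/9,10, 45,52, 55,  95 ]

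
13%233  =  13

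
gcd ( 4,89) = 1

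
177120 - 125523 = 51597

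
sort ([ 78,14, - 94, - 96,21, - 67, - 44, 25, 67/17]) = [ - 96, - 94,- 67, - 44,67/17,14,21,25,78]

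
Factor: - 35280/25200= - 7/5 = -  5^( - 1)*7^1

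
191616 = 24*7984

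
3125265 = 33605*93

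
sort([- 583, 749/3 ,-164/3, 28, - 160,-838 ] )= [  -  838, - 583,-160, - 164/3, 28, 749/3]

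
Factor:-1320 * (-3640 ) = 4804800 = 2^6*3^1*5^2*7^1*11^1 * 13^1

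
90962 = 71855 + 19107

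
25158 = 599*42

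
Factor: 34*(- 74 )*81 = -203796 =- 2^2*3^4*17^1*37^1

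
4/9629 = 4/9629 = 0.00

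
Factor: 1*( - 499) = -499^1  =  -499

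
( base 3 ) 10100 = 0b1011010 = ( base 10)90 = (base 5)330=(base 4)1122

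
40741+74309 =115050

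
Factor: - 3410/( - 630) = 341/63 = 3^(  -  2)*7^( - 1 )* 11^1 * 31^1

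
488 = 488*1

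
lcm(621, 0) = 0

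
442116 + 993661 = 1435777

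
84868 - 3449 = 81419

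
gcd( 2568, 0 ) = 2568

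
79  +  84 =163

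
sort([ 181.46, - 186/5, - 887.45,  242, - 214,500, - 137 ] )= [ - 887.45, - 214,-137, - 186/5 , 181.46,  242, 500]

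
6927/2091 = 3 + 218/697 = 3.31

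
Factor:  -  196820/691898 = -130/457 = - 2^1 * 5^1 * 13^1 * 457^( - 1 )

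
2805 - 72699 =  - 69894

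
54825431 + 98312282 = 153137713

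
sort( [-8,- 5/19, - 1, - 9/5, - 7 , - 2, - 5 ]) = [ - 8,-7,  -  5,  -  2,  -  9/5 , - 1, - 5/19]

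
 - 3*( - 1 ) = 3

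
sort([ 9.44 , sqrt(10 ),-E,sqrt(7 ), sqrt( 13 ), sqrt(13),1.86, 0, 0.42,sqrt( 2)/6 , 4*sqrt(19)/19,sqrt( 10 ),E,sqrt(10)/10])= [- E,0,sqrt( 2 )/6, sqrt( 10 )/10, 0.42,4 * sqrt(19)/19,1.86,sqrt( 7 ),E, sqrt(10 ),sqrt ( 10),sqrt(  13),sqrt( 13 ),9.44]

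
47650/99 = 47650/99 = 481.31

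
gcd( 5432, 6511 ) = 1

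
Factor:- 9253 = - 19^1*487^1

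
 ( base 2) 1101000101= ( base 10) 837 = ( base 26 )165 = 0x345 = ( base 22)1g1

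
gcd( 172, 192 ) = 4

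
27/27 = 1 = 1.00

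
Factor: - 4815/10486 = - 2^(- 1) *3^2 * 5^1 *7^( -2 )= - 45/98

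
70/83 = 70/83 = 0.84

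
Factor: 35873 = 29^1 * 1237^1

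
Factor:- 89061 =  - 3^1  *  7^1*4241^1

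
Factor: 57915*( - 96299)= - 5577156585=- 3^4*5^1 * 7^1*11^1*13^1*13757^1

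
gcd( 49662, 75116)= 178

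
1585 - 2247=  - 662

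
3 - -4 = 7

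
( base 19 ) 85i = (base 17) A69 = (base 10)3001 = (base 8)5671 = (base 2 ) 101110111001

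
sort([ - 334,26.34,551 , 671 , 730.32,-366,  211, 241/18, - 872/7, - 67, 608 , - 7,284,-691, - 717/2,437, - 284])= [ - 691 ,- 366,-717/2  ,-334, - 284,-872/7, - 67, - 7, 241/18, 26.34,  211,284, 437 , 551, 608,671,730.32]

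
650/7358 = 25/283  =  0.09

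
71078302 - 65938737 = 5139565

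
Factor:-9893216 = -2^5*31^1 * 9973^1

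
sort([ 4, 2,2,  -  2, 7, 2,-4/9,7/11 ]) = [-2, - 4/9,7/11,2, 2,2,4, 7 ] 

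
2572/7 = 2572/7 = 367.43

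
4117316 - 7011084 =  - 2893768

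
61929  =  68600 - 6671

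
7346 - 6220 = 1126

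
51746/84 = 616 + 1/42 = 616.02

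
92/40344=23/10086 = 0.00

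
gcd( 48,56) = 8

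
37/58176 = 37/58176 = 0.00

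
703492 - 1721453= - 1017961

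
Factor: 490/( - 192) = -2^(-5)*3^(- 1) * 5^1*7^2 =-  245/96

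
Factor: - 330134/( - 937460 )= 2^(-1)*5^( - 1)*7^1*19^(- 1 )*2467^(  -  1 ) *23581^1= 165067/468730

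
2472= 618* 4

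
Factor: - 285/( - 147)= 5^1*7^( - 2)*19^1 = 95/49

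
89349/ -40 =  - 2234 + 11/40 = - 2233.72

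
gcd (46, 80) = 2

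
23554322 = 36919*638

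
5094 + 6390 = 11484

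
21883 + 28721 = 50604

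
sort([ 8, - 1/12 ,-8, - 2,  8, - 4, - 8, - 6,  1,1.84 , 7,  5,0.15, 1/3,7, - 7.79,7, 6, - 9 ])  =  [-9, - 8, - 8, -7.79 ,-6, -4,  -  2,-1/12, 0.15, 1/3, 1 , 1.84, 5,  6, 7, 7,  7 , 8,  8 ]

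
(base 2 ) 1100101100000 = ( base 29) 7l0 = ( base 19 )HIH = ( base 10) 6496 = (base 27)8OG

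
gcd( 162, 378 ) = 54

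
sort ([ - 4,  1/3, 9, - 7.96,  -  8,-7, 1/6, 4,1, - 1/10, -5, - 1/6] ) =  [-8 ,-7.96, - 7, - 5, - 4,-1/6,  -  1/10, 1/6, 1/3, 1, 4 , 9] 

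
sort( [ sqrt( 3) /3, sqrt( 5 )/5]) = [ sqrt(5 )/5,  sqrt( 3 )/3]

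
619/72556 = 619/72556 = 0.01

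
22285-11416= 10869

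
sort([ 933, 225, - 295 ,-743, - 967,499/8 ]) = [ - 967, - 743, - 295, 499/8, 225, 933]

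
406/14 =29= 29.00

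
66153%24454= 17245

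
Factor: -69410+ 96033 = 26623 = 79^1*337^1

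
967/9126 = 967/9126 =0.11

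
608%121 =3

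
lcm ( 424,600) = 31800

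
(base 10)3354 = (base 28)47M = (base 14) 1318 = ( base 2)110100011010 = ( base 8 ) 6432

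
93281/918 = 93281/918=101.61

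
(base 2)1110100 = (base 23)51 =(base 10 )116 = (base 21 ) 5B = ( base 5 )431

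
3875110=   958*4045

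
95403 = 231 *413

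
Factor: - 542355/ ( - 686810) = 2^(-1) * 3^1*11^1*19^1 * 397^( - 1) = 627/794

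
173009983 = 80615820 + 92394163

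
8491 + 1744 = 10235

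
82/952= 41/476 = 0.09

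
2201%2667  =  2201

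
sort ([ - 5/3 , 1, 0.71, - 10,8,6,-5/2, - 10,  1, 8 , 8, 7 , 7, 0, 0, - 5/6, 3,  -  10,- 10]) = [  -  10,- 10, - 10,  -  10, - 5/2, - 5/3, - 5/6,0, 0,0.71,  1, 1, 3, 6, 7, 7,8,8,  8]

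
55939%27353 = 1233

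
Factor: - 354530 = -2^1*5^1 *11^2*293^1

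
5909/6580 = 5909/6580 = 0.90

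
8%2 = 0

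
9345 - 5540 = 3805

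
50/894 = 25/447 = 0.06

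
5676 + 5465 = 11141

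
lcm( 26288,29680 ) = 920080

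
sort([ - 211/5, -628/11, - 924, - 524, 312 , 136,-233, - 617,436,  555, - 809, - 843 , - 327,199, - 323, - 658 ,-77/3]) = [-924, - 843, - 809, - 658, - 617,-524, - 327,-323 , - 233,-628/11,-211/5, - 77/3,136,199,312,  436,555]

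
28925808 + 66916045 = 95841853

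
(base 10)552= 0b1000101000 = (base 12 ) 3A0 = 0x228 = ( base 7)1416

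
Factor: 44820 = 2^2 * 3^3*5^1*83^1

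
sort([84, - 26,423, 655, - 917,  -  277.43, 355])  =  [ - 917, - 277.43, - 26,84 , 355,423,655]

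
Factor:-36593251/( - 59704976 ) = 2^( - 4 )*37^(-1)*107^1*100853^ ( - 1)*341993^1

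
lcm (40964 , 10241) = 40964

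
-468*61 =-28548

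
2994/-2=-1497/1 = -1497.00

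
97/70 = 1 + 27/70 = 1.39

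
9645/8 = 1205+ 5/8 = 1205.62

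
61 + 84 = 145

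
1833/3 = 611 = 611.00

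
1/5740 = 1/5740= 0.00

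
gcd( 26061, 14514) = 3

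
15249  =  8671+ 6578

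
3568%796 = 384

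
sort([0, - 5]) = [ - 5, 0]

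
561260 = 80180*7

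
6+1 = 7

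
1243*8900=11062700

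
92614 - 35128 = 57486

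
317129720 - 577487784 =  - 260358064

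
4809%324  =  273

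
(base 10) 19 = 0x13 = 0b10011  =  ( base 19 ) 10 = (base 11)18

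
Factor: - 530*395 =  - 2^1*5^2 * 53^1*79^1= - 209350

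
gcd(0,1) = 1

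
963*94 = 90522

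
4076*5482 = 22344632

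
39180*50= 1959000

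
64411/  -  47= -64411/47= -1370.45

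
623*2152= 1340696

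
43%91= 43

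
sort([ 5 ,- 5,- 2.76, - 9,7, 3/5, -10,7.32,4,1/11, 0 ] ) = [ - 10, - 9, - 5,  -  2.76,0, 1/11,3/5,4,5,  7,7.32] 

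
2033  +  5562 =7595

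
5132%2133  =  866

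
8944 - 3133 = 5811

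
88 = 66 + 22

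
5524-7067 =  - 1543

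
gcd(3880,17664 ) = 8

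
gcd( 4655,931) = 931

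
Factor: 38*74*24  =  67488 = 2^5*3^1*19^1*37^1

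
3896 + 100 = 3996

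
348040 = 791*440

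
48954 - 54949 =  -5995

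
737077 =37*19921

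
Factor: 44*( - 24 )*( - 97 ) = 2^5*3^1*11^1*97^1 = 102432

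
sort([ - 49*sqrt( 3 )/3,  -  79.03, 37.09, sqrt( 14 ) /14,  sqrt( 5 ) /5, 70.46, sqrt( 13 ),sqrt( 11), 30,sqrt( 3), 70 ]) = [-79.03, - 49*sqrt(3 )/3 , sqrt( 14) /14, sqrt( 5 )/5 , sqrt(3 ), sqrt( 11 ), sqrt(13 ), 30, 37.09, 70, 70.46] 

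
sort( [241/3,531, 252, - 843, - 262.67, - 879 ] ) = [ -879, - 843, - 262.67,241/3,252,531] 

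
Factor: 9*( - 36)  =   - 324=- 2^2*3^4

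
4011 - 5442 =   -  1431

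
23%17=6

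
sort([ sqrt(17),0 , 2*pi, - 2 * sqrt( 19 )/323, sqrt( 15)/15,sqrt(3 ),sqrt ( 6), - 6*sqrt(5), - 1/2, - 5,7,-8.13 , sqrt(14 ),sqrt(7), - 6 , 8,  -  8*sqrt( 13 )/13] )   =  [ - 6*sqrt(5), - 8.13, - 6, -5 , - 8*sqrt( 13 ) /13, - 1/2, - 2 * sqrt ( 19 ) /323,0, sqrt( 15)/15  ,  sqrt(3), sqrt( 6),  sqrt( 7 ),sqrt(14),sqrt(17 ), 2*pi,7,8 ]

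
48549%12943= 9720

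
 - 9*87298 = - 785682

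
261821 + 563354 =825175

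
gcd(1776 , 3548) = 4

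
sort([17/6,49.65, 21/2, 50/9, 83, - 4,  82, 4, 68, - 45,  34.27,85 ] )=[ - 45, - 4, 17/6,4, 50/9,21/2, 34.27, 49.65, 68, 82, 83,85 ]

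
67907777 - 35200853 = 32706924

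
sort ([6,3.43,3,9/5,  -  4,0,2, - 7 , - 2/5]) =[ - 7,  -  4, - 2/5,0,9/5,  2,3, 3.43,6 ] 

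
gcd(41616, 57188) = 68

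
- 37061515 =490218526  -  527280041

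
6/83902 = 3/41951=0.00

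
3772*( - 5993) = -22605596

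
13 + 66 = 79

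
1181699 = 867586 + 314113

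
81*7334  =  594054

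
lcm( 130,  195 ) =390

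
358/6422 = 179/3211 = 0.06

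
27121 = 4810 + 22311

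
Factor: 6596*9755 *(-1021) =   -  2^2 * 5^1*17^1*97^1*1021^1*1951^1 = -65695203580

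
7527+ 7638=15165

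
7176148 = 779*9212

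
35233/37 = 952 + 9/37=952.24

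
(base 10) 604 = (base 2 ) 1001011100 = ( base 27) ma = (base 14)312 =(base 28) LG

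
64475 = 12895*5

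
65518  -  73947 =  - 8429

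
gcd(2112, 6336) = 2112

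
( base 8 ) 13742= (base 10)6114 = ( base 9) 8343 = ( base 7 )23553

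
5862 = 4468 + 1394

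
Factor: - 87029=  - 29^1*3001^1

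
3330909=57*58437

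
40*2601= 104040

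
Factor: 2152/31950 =2^2*3^(  -  2 )*5^(-2 )*71^( - 1)*269^1  =  1076/15975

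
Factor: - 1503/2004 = - 2^(  -  2)*3^1 = - 3/4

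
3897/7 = 556+5/7 = 556.71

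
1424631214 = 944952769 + 479678445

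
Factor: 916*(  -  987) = -904092 = - 2^2 * 3^1 * 7^1* 47^1*229^1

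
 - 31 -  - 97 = 66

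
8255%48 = 47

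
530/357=1+173/357 = 1.48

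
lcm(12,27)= 108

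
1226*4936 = 6051536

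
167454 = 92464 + 74990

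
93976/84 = 1118 + 16/21 = 1118.76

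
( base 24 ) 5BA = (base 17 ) AF9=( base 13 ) 1588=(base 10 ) 3154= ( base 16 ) c52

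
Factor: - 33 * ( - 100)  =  3300 =2^2* 3^1 *5^2*11^1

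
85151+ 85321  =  170472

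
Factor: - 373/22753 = -1/61 =- 61^( - 1 )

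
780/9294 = 130/1549 = 0.08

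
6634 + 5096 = 11730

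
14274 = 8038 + 6236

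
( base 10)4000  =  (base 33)3m7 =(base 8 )7640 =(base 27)5d4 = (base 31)451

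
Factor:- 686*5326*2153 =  - 7866278308= - 2^2*7^3*2153^1*2663^1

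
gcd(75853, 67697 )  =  1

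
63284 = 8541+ 54743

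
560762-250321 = 310441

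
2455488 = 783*3136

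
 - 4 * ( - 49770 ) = 199080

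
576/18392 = 72/2299=0.03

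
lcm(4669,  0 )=0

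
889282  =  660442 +228840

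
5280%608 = 416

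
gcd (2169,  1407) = 3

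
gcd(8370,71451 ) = 9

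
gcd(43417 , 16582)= 1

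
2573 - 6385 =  - 3812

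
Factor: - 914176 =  - 2^8*3571^1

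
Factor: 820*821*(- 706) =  - 2^3*5^1*41^1 * 353^1*821^1=- 475293320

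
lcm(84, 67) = 5628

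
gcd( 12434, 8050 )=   2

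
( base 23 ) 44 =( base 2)1100000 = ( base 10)96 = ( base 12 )80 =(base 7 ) 165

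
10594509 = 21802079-11207570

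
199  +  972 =1171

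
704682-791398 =  -  86716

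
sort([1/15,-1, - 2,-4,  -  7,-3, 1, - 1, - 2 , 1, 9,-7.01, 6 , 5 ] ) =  [ - 7.01,- 7,-4,-3, - 2,-2, - 1 ,-1, 1/15,  1, 1,5, 6, 9]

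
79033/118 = 669  +  91/118 = 669.77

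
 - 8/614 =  - 1 + 303/307 = - 0.01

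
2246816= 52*43208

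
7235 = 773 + 6462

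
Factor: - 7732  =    -  2^2*1933^1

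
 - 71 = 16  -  87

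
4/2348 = 1/587=0.00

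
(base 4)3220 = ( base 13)14B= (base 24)9G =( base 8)350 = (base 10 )232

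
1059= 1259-200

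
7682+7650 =15332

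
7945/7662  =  1 + 283/7662 = 1.04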